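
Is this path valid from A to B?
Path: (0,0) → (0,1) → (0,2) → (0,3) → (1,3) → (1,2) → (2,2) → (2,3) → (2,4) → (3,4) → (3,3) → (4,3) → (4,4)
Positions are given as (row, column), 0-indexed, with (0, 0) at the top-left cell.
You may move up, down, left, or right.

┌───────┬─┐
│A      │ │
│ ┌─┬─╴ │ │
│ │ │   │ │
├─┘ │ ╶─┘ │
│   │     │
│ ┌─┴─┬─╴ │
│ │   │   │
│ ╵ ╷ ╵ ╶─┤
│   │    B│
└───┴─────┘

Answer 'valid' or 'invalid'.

Checking path validity:
Result: All consecutive moves are passable.

valid

Correct solution:

┌───────┬─┐
│A → → ↓│ │
│ ┌─┬─╴ │ │
│ │ │↓ ↲│ │
├─┘ │ ╶─┘ │
│   │↳ → ↓│
│ ┌─┴─┬─╴ │
│ │   │↓ ↲│
│ ╵ ╷ ╵ ╶─┤
│   │  ↳ B│
└───┴─────┘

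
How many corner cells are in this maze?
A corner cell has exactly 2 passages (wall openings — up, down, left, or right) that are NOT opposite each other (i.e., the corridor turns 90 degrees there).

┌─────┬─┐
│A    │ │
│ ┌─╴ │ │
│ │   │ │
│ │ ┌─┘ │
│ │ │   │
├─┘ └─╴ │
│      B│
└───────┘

Counting corner cells (2 non-opposite passages):
Total corners: 5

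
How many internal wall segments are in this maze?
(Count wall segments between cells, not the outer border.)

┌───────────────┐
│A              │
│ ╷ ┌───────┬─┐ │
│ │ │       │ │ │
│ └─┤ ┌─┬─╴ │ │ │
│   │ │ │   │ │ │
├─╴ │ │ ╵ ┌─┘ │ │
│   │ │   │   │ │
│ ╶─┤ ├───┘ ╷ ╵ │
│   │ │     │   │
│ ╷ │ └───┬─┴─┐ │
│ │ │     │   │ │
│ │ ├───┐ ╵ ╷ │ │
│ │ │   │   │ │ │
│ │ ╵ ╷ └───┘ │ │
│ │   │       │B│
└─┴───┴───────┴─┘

Counting internal wall segments:
Total internal walls: 49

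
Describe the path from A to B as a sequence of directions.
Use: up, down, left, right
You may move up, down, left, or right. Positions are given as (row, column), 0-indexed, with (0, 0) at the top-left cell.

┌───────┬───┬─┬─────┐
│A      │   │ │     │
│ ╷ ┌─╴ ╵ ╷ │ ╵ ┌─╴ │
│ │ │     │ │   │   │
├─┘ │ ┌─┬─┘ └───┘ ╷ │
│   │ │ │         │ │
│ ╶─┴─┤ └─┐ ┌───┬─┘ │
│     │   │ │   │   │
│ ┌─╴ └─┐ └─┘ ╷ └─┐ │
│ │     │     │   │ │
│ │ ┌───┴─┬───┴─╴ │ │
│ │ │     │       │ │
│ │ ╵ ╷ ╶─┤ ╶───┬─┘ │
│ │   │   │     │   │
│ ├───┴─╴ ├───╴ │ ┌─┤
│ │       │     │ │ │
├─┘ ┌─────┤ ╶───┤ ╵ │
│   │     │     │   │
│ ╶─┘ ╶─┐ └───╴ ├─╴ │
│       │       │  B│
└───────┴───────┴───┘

Finding the path and converting it to directions:
Path through cells: (0,0) → (0,1) → (0,2) → (0,3) → (1,3) → (1,4) → (0,4) → (0,5) → (1,5) → (2,5) → (2,6) → (2,7) → (2,8) → (1,8) → (1,9) → (2,9) → (3,9) → (4,9) → (5,9) → (6,9) → (6,8) → (7,8) → (8,8) → (8,9) → (9,9)
Directions: right, right, right, down, right, up, right, down, down, right, right, right, up, right, down, down, down, down, down, left, down, down, right, down

Solution:

┌───────┬───┬─┬─────┐
│A → → ↓│↱ ↓│ │     │
│ ╷ ┌─╴ ╵ ╷ │ ╵ ┌─╴ │
│ │ │  ↳ ↑│↓│   │↱ ↓│
├─┘ │ ┌─┬─┘ └───┘ ╷ │
│   │ │ │  ↳ → → ↑│↓│
│ ╶─┴─┤ └─┐ ┌───┬─┘ │
│     │   │ │   │  ↓│
│ ┌─╴ └─┐ └─┘ ╷ └─┐ │
│ │     │     │   │↓│
│ │ ┌───┴─┬───┴─╴ │ │
│ │ │     │       │↓│
│ │ ╵ ╷ ╶─┤ ╶───┬─┘ │
│ │   │   │     │↓ ↲│
│ ├───┴─╴ ├───╴ │ ┌─┤
│ │       │     │↓│ │
├─┘ ┌─────┤ ╶───┤ ╵ │
│   │     │     │↳ ↓│
│ ╶─┘ ╶─┐ └───╴ ├─╴ │
│       │       │  B│
└───────┴───────┴───┘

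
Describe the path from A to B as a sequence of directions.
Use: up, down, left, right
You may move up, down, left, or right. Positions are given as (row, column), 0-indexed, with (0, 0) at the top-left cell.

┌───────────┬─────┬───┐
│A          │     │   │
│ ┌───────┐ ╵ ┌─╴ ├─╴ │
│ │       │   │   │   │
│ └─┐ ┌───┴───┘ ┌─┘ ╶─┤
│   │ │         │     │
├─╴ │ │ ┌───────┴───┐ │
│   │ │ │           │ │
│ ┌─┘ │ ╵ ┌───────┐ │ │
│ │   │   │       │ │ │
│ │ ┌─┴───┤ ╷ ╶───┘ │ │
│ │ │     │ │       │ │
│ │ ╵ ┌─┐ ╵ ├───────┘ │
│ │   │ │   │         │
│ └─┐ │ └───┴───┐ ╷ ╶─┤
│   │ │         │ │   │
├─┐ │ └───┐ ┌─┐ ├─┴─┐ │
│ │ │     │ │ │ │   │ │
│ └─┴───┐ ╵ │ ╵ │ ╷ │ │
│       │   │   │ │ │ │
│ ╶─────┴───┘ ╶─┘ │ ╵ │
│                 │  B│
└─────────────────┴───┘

Finding the path and converting it to directions:
Path through cells: (0,0) → (0,1) → (0,2) → (0,3) → (0,4) → (0,5) → (1,5) → (1,6) → (0,6) → (0,7) → (0,8) → (1,8) → (1,7) → (2,7) → (2,6) → (2,5) → (2,4) → (2,3) → (3,3) → (4,3) → (4,4) → (3,4) → (3,5) → (3,6) → (3,7) → (3,8) → (3,9) → (4,9) → (5,9) → (5,8) → (5,7) → (5,6) → (4,6) → (4,5) → (5,5) → (6,5) → (6,4) → (5,4) → (5,3) → (5,2) → (6,2) → (7,2) → (8,2) → (8,3) → (8,4) → (9,4) → (9,5) → (8,5) → (7,5) → (7,6) → (7,7) → (8,7) → (9,7) → (9,6) → (10,6) → (10,7) → (10,8) → (9,8) → (8,8) → (8,9) → (9,9) → (10,9) → (10,10)
Directions: right, right, right, right, right, down, right, up, right, right, down, left, down, left, left, left, left, down, down, right, up, right, right, right, right, right, down, down, left, left, left, up, left, down, down, left, up, left, left, down, down, down, right, right, down, right, up, up, right, right, down, down, left, down, right, right, up, up, right, down, down, right

Solution:

┌───────────┬─────┬───┐
│A → → → → ↓│↱ → ↓│   │
│ ┌───────┐ ╵ ┌─╴ ├─╴ │
│ │       │↳ ↑│↓ ↲│   │
│ └─┐ ┌───┴───┘ ┌─┘ ╶─┤
│   │ │↓ ← ← ← ↲│     │
├─╴ │ │ ┌───────┴───┐ │
│   │ │↓│↱ → → → → ↓│ │
│ ┌─┘ │ ╵ ┌───────┐ │ │
│ │   │↳ ↑│↓ ↰    │↓│ │
│ │ ┌─┴───┤ ╷ ╶───┘ │ │
│ │ │↓ ← ↰│↓│↑ ← ← ↲│ │
│ │ ╵ ┌─┐ ╵ ├───────┘ │
│ │  ↓│ │↑ ↲│         │
│ └─┐ │ └───┴───┐ ╷ ╶─┤
│   │↓│    ↱ → ↓│ │   │
├─┐ │ └───┐ ┌─┐ ├─┴─┐ │
│ │ │↳ → ↓│↑│ │↓│↱ ↓│ │
│ └─┴───┐ ╵ │ ╵ │ ╷ │ │
│       │↳ ↑│↓ ↲│↑│↓│ │
│ ╶─────┴───┘ ╶─┘ │ ╵ │
│            ↳ → ↑│↳ B│
└─────────────────┴───┘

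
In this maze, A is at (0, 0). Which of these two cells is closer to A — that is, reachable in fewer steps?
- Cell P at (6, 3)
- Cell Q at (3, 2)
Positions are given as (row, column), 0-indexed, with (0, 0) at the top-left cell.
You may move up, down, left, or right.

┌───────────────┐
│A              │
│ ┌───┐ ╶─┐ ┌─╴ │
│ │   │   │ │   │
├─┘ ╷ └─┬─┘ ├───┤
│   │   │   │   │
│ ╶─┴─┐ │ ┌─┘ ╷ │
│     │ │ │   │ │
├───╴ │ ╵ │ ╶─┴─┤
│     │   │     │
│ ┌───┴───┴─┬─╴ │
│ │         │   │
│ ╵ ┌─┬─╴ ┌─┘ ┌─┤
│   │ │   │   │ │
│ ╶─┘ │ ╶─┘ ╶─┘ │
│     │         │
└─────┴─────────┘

Shortest path A → P at (6, 3): 33 steps
Shortest path A → Q at (3, 2): 21 steps

Q is closer (21 steps vs 33 steps).

Path to P:

┌───────────────┐
│A → → → → ↓    │
│ ┌───┐ ╶─┐ ┌─╴ │
│ │↓ ↰│   │↓│   │
├─┘ ╷ └─┬─┘ ├───┤
│↓ ↲│↑ ↰│↓ ↲│   │
│ ╶─┴─┐ │ ┌─┘ ╷ │
│↳ → ↓│↑│↓│   │ │
├───╴ │ ╵ │ ╶─┴─┤
│↓ ← ↲│↑ ↲│     │
│ ┌───┴───┴─┬─╴ │
│↓│↱ → → ↓  │   │
│ ╵ ┌─┬─╴ ┌─┘ ┌─┤
│↳ ↑│ │P ↲│   │ │
│ ╶─┘ │ ╶─┘ ╶─┘ │
│     │         │
└─────┴─────────┘

Path to Q:

┌───────────────┐
│A → → → → ↓    │
│ ┌───┐ ╶─┐ ┌─╴ │
│ │↓ ↰│   │↓│   │
├─┘ ╷ └─┬─┘ ├───┤
│↓ ↲│↑ ↰│↓ ↲│   │
│ ╶─┴─┐ │ ┌─┘ ╷ │
│↳ → Q│↑│↓│   │ │
├───╴ │ ╵ │ ╶─┴─┤
│     │↑ ↲│     │
│ ┌───┴───┴─┬─╴ │
│ │         │   │
│ ╵ ┌─┬─╴ ┌─┘ ┌─┤
│   │ │   │   │ │
│ ╶─┘ │ ╶─┘ ╶─┘ │
│     │         │
└─────┴─────────┘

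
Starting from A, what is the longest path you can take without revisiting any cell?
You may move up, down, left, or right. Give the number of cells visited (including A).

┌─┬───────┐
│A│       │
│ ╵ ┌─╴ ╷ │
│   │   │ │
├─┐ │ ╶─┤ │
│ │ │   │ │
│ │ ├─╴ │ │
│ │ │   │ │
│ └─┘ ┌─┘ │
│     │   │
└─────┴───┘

Finding longest simple path using DFS:
Start: (0, 0)
Longest path visits 17 cells
Path: A → down → right → up → right → right → down → left → down → right → down → left → down → left → left → up → up

Solution:

┌─┬───────┐
│A│↱ → ↓  │
│ ╵ ┌─╴ ╷ │
│↳ ↑│↓ ↲│ │
├─┐ │ ╶─┤ │
│B│ │↳ ↓│ │
│ │ ├─╴ │ │
│↑│ │↓ ↲│ │
│ └─┘ ┌─┘ │
│↑ ← ↲│   │
└─────┴───┘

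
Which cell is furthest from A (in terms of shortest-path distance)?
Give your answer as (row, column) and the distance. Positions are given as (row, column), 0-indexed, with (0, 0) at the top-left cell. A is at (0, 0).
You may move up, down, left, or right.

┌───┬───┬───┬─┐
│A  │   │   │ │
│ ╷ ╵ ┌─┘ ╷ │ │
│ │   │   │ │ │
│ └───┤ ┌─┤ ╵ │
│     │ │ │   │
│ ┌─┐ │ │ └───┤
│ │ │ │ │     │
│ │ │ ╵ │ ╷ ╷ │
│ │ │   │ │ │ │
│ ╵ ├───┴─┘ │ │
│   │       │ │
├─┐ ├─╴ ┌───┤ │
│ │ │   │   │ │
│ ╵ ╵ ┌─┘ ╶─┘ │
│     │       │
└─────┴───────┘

Computing BFS distances from A to all cells:
Furthest cell: (6, 5)
Distance: 25 steps

Path from A to the furthest cell:

┌───┬───┬───┬─┐
│A  │   │   │ │
│ ╷ ╵ ┌─┘ ╷ │ │
│↓│   │   │ │ │
│ └───┤ ┌─┤ ╵ │
│↓    │ │ │   │
│ ┌─┐ │ │ └───┤
│↓│ │ │ │  ↱ ↓│
│ │ │ ╵ │ ╷ ╷ │
│↓│ │   │ │↑│↓│
│ ╵ ├───┴─┘ │ │
│↳ ↓│  ↱ → ↑│↓│
├─┐ ├─╴ ┌───┤ │
│ │↓│↱ ↑│↱ B│↓│
│ ╵ ╵ ┌─┘ ╶─┘ │
│  ↳ ↑│  ↑ ← ↲│
└─────┴───────┘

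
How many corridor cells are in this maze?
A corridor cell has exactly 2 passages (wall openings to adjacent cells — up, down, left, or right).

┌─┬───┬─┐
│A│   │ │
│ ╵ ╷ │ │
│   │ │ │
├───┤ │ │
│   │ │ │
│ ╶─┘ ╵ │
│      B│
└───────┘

Counting cells with exactly 2 passages:
Total corridor cells: 12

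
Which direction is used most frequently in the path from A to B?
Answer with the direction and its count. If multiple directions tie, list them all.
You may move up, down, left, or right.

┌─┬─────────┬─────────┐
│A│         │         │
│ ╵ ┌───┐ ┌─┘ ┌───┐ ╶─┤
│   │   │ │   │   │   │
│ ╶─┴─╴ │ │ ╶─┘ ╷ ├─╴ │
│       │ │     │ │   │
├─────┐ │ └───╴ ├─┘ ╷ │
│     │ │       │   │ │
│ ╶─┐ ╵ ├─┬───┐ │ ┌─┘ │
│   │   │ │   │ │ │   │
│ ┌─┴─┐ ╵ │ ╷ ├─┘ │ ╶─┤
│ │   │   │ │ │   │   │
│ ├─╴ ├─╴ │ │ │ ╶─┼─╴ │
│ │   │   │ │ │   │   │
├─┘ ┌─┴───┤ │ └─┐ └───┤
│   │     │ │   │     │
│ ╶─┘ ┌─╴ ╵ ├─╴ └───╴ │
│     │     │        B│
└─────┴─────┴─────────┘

Directions: down, right, up, right, right, right, down, down, down, right, right, right, up, left, left, up, right, up, right, right, right, down, right, down, left, down, left, down, down, left, down, right, down, right, right, down
Counts: {'down': 12, 'right': 15, 'up': 4, 'left': 5}
Most common: right (15 times)

Solution:

┌─┬─────────┬─────────┐
│A│↱ → → ↓  │↱ → → ↓  │
│ ╵ ┌───┐ ┌─┘ ┌───┐ ╶─┤
│↳ ↑│   │↓│↱ ↑│   │↳ ↓│
│ ╶─┴─╴ │ │ ╶─┘ ╷ ├─╴ │
│       │↓│↑ ← ↰│ │↓ ↲│
├─────┐ │ └───╴ ├─┘ ╷ │
│     │ │↳ → → ↑│↓ ↲│ │
│ ╶─┐ ╵ ├─┬───┐ │ ┌─┘ │
│   │   │ │   │ │↓│   │
│ ┌─┴─┐ ╵ │ ╷ ├─┘ │ ╶─┤
│ │   │   │ │ │↓ ↲│   │
│ ├─╴ ├─╴ │ │ │ ╶─┼─╴ │
│ │   │   │ │ │↳ ↓│   │
├─┘ ┌─┴───┤ │ └─┐ └───┤
│   │     │ │   │↳ → ↓│
│ ╶─┘ ┌─╴ ╵ ├─╴ └───╴ │
│     │     │        B│
└─────┴─────┴─────────┘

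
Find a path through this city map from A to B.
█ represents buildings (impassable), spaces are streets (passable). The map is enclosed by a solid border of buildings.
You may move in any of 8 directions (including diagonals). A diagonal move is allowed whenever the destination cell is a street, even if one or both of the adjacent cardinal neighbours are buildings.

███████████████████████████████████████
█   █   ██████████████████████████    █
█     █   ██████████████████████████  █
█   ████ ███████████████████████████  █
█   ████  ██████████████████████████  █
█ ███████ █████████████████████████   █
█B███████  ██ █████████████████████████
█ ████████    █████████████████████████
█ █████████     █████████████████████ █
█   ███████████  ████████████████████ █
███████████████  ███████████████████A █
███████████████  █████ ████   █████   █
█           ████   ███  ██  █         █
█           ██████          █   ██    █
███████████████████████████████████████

Finding the shortest path from A to B:
Movement: 8-directional
Path length: 38 steps
Directions: down-left → down-left → left → left → left → left → left → up-left → left → down-left → down-left → left → left → left → left → left → left → left → up-left → up-left → up → up-left → up-left → left → left → up-left → up-left → up-left → up → up-left → up-left → up-left → left → down-left → down-left → down-left → down-left → down

Solution:

███████████████████████████████████████
█   █↙← ██████████████████████████    █
█   ↙ █↖  ██████████████████████████  █
█  ↙████↖███████████████████████████  █
█ ↙ ████ ↖██████████████████████████  █
█↓███████↑█████████████████████████   █
█B███████ ↖██ █████████████████████████
█ ████████ ↖  █████████████████████████
█ █████████ ↖←← █████████████████████ █
█   ███████████↖ ████████████████████ █
███████████████ ↖███████████████████A █
███████████████ ↑█████ ████↙← █████↙  █
█           ████ ↖ ███  ██↙ █↖←←←←←   █
█           ██████↖←←←←←←←  █   ██    █
███████████████████████████████████████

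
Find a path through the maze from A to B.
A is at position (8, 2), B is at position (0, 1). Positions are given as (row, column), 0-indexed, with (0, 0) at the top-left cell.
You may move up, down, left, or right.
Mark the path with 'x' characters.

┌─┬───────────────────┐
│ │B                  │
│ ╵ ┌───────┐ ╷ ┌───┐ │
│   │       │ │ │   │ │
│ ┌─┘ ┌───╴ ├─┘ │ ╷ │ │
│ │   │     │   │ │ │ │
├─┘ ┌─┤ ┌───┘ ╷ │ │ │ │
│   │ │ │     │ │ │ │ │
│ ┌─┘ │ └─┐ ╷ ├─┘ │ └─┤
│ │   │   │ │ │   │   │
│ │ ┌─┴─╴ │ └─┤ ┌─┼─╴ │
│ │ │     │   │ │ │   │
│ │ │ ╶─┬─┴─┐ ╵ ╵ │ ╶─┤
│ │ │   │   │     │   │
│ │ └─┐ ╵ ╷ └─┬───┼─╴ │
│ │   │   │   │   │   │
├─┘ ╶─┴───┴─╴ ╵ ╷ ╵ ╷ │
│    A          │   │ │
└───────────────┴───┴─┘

Finding the shortest path from (8, 2) to (0, 1):
Path length: 43 steps
Directions: right → right → right → right → right → up → right → down → right → up → right → up → left → up → right → up → left → up → up → up → left → down → down → down → left → down → down → left → up → left → up → up → right → up → right → up → up → left → left → left → left → left → left

Solution:

┌─┬───────────────────┐
│ │B x x x x x x      │
│ ╵ ┌───────┐ ╷ ┌───┐ │
│   │       │ │x│x x│ │
│ ┌─┘ ┌───╴ ├─┘ │ ╷ │ │
│ │   │     │x x│x│x│ │
├─┘ ┌─┤ ┌───┘ ╷ │ │ │ │
│   │ │ │  x x│ │x│x│ │
│ ┌─┘ │ └─┐ ╷ ├─┘ │ └─┤
│ │   │   │x│ │x x│x x│
│ │ ┌─┴─╴ │ └─┤ ┌─┼─╴ │
│ │ │     │x x│x│ │x x│
│ │ │ ╶─┬─┴─┐ ╵ ╵ │ ╶─┤
│ │ │   │   │x x  │x x│
│ │ └─┐ ╵ ╷ └─┬───┼─╴ │
│ │   │   │   │x x│x x│
├─┘ ╶─┴───┴─╴ ╵ ╷ ╵ ╷ │
│    A x x x x x│x x│ │
└───────────────┴───┴─┘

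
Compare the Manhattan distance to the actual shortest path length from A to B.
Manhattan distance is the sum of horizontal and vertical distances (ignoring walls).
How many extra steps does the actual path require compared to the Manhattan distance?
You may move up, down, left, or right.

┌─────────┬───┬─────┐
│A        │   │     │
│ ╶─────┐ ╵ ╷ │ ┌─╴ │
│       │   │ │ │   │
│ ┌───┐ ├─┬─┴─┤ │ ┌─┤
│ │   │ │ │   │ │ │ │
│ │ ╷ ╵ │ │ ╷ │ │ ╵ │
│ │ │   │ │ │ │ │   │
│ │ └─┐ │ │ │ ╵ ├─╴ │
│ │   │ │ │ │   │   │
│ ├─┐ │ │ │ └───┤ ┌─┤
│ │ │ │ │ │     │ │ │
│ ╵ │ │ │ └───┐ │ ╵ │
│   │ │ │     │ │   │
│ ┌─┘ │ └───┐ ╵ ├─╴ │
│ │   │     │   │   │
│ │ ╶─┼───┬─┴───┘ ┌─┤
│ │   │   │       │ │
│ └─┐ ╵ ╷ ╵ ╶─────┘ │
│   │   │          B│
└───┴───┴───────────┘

Manhattan distance: |9 - 0| + |9 - 0| = 18
Actual path length: 28
Extra steps: 28 - 18 = 10

Solution:

┌─────────┬───┬─────┐
│A        │   │     │
│ ╶─────┐ ╵ ╷ │ ┌─╴ │
│↳ → → ↓│   │ │ │   │
│ ┌───┐ ├─┬─┴─┤ │ ┌─┤
│ │↓ ↰│↓│ │   │ │ │ │
│ │ ╷ ╵ │ │ ╷ │ │ ╵ │
│ │↓│↑ ↲│ │ │ │ │   │
│ │ └─┐ │ │ │ ╵ ├─╴ │
│ │↳ ↓│ │ │ │   │   │
│ ├─┐ │ │ │ └───┤ ┌─┤
│ │ │↓│ │ │     │ │ │
│ ╵ │ │ │ └───┐ │ ╵ │
│   │↓│ │     │ │   │
│ ┌─┘ │ └───┐ ╵ ├─╴ │
│ │↓ ↲│     │   │   │
│ │ ╶─┼───┬─┴───┘ ┌─┤
│ │↳ ↓│↱ ↓│       │ │
│ └─┐ ╵ ╷ ╵ ╶─────┘ │
│   │↳ ↑│↳ → → → → B│
└───┴───┴───────────┘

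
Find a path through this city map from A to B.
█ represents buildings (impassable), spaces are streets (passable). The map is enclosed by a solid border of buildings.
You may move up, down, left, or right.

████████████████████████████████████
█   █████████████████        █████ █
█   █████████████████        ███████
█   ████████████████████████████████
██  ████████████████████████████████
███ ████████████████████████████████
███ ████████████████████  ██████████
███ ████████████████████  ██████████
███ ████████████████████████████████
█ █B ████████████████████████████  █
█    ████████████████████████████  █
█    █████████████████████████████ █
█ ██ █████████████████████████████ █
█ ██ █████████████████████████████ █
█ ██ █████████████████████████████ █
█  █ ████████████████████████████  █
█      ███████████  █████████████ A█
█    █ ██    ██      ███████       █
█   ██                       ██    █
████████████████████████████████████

Finding the shortest path from A to B:
Movement: cardinal only
Path length: 42 steps
Directions: down → left → left → left → left → left → left → down → left → left → left → left → left → left → left → left → left → left → left → left → left → left → left → left → left → left → left → left → left → left → up → up → left → left → up → up → up → up → up → up → up → left

Solution:

████████████████████████████████████
█   █████████████████        █████ █
█   █████████████████        ███████
█   ████████████████████████████████
██  ████████████████████████████████
███ ████████████████████████████████
███ ████████████████████  ██████████
███ ████████████████████  ██████████
███ ████████████████████████████████
█ █B↰████████████████████████████  █
█   ↑████████████████████████████  █
█   ↑█████████████████████████████ █
█ ██↑█████████████████████████████ █
█ ██↑█████████████████████████████ █
█ ██↑█████████████████████████████ █
█  █↑████████████████████████████  █
█   ↑←↰███████████  █████████████ A█
█    █↑██    ██      ███████↓←←←←←↲█
█   ██↑←←←←←←←←←←←←←←←←←←←←←↲██    █
████████████████████████████████████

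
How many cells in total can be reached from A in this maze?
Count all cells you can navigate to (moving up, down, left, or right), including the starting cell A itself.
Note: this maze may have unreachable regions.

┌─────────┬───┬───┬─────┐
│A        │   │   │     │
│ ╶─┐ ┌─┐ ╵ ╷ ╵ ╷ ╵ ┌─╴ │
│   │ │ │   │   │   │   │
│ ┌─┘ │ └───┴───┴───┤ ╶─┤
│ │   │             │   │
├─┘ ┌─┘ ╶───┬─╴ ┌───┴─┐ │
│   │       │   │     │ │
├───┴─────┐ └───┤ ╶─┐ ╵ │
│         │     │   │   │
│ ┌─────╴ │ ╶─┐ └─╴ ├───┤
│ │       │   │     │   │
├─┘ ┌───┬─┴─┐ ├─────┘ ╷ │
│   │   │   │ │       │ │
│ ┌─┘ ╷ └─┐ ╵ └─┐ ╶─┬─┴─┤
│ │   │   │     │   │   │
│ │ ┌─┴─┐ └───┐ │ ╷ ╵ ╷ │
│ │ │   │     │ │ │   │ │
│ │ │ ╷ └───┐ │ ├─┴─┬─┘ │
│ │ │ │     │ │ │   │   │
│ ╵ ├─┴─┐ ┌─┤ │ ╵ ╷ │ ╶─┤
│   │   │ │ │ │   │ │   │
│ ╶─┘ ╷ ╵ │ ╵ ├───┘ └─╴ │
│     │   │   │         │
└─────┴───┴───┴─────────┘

Using BFS/flood-fill to find all reachable cells from A:
Maze size: 12 × 12 = 144 total cells
47 cell(s) are walled off and cannot be reached from A.
Reachable cells: 97

Reachable region (· marks reachable cells):

┌─────────┬───┬───┬─────┐
│A · · · ·│· ·│· ·│· · ·│
│ ╶─┐ ┌─┐ ╵ ╷ ╵ ╷ ╵ ┌─╴ │
│· ·│·│·│· ·│· ·│· ·│· ·│
│ ┌─┘ │ └───┴───┴───┤ ╶─┤
│·│· ·│· · · · · · ·│· ·│
├─┘ ┌─┘ ╶───┬─╴ ┌───┴─┐ │
│· ·│· · · ·│· ·│· · ·│·│
├───┴─────┐ └───┤ ╶─┐ ╵ │
│         │· · ·│· ·│· ·│
│ ┌─────╴ │ ╶─┐ └─╴ ├───┤
│ │       │· ·│· · ·│· ·│
├─┘ ┌───┬─┴─┐ ├─────┘ ╷ │
│   │   │· ·│·│· · · ·│·│
│ ┌─┘ ╷ └─┐ ╵ └─┐ ╶─┬─┴─┤
│ │   │   │· · ·│· ·│· ·│
│ │ ┌─┴─┐ └───┐ │ ╷ ╵ ╷ │
│ │ │   │     │·│·│· ·│·│
│ │ │ ╷ └───┐ │ ├─┴─┬─┘ │
│ │ │ │     │ │·│· ·│· ·│
│ ╵ ├─┴─┐ ┌─┤ │ ╵ ╷ │ ╶─┤
│   │   │ │ │ │· ·│·│· ·│
│ ╶─┘ ╷ ╵ │ ╵ ├───┘ └─╴ │
│     │   │   │· · · · ·│
└─────┴───┴───┴─────────┘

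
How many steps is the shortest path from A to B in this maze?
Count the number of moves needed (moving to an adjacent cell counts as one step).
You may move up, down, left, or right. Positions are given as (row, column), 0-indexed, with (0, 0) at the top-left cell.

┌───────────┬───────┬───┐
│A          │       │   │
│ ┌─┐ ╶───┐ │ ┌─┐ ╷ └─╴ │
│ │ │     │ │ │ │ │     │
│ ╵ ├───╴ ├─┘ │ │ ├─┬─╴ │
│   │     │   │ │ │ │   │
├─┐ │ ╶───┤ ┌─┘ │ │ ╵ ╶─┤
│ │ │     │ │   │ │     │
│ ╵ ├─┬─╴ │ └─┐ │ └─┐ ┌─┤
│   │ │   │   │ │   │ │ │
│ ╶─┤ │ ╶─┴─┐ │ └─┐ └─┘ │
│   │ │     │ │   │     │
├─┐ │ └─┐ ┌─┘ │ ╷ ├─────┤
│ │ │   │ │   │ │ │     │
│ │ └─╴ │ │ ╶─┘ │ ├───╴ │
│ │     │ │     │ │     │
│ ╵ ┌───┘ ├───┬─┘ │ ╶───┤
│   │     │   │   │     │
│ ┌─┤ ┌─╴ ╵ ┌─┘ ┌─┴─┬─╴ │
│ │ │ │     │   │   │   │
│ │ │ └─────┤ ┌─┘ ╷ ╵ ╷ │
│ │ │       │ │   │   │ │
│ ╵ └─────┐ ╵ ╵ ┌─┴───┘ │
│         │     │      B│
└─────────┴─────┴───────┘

Using BFS to find shortest path:
Start: (0, 0), End: (11, 11)
Path found:
(0,0) → (0,1) → (0,2) → (1,2) → (1,3) → (1,4) → (2,4) → (2,3) → (2,2) → (3,2) → (3,3) → (3,4) → (4,4) → (4,3) → (5,3) → (5,4) → (6,4) → (7,4) → (8,4) → (8,3) → (8,2) → (9,2) → (10,2) → (10,3) → (10,4) → (10,5) → (11,5) → (11,6) → (11,7) → (10,7) → (10,8) → (9,8) → (9,9) → (10,9) → (10,10) → (9,10) → (9,11) → (10,11) → (11,11)
Number of steps: 38

Solution:

┌───────────┬───────┬───┐
│A → ↓      │       │   │
│ ┌─┐ ╶───┐ │ ┌─┐ ╷ └─╴ │
│ │ │↳ → ↓│ │ │ │ │     │
│ ╵ ├───╴ ├─┘ │ │ ├─┬─╴ │
│   │↓ ← ↲│   │ │ │ │   │
├─┐ │ ╶───┤ ┌─┘ │ │ ╵ ╶─┤
│ │ │↳ → ↓│ │   │ │     │
│ ╵ ├─┬─╴ │ └─┐ │ └─┐ ┌─┤
│   │ │↓ ↲│   │ │   │ │ │
│ ╶─┤ │ ╶─┴─┐ │ └─┐ └─┘ │
│   │ │↳ ↓  │ │   │     │
├─┐ │ └─┐ ┌─┘ │ ╷ ├─────┤
│ │ │   │↓│   │ │ │     │
│ │ └─╴ │ │ ╶─┘ │ ├───╴ │
│ │     │↓│     │ │     │
│ ╵ ┌───┘ ├───┬─┘ │ ╶───┤
│   │↓ ← ↲│   │   │     │
│ ┌─┤ ┌─╴ ╵ ┌─┘ ┌─┴─┬─╴ │
│ │ │↓│     │   │↱ ↓│↱ ↓│
│ │ │ └─────┤ ┌─┘ ╷ ╵ ╷ │
│ │ │↳ → → ↓│ │↱ ↑│↳ ↑│↓│
│ ╵ └─────┐ ╵ ╵ ┌─┴───┘ │
│         │↳ → ↑│      B│
└─────────┴─────┴───────┘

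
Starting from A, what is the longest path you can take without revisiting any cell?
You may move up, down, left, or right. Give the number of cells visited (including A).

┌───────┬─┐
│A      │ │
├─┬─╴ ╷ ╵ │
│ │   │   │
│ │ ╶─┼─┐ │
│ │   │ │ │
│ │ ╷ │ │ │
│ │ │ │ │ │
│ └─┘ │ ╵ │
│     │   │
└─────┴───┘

Finding longest simple path using DFS:
Start: (0, 0)
Longest path visits 14 cells
Path: A → right → right → down → left → down → right → down → down → left → left → up → up → up

Solution:

┌───────┬─┐
│A → ↓  │ │
├─┬─╴ ╷ ╵ │
│B│↓ ↲│   │
│ │ ╶─┼─┐ │
│↑│↳ ↓│ │ │
│ │ ╷ │ │ │
│↑│ │↓│ │ │
│ └─┘ │ ╵ │
│↑ ← ↲│   │
└─────┴───┘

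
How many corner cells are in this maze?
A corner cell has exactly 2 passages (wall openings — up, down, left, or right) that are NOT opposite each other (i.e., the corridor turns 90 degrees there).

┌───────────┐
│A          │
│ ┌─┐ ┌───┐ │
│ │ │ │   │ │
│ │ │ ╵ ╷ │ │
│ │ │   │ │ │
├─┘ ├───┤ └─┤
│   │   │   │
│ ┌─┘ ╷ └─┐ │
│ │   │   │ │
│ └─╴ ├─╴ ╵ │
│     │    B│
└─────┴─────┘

Counting corner cells (2 non-opposite passages):
Total corners: 17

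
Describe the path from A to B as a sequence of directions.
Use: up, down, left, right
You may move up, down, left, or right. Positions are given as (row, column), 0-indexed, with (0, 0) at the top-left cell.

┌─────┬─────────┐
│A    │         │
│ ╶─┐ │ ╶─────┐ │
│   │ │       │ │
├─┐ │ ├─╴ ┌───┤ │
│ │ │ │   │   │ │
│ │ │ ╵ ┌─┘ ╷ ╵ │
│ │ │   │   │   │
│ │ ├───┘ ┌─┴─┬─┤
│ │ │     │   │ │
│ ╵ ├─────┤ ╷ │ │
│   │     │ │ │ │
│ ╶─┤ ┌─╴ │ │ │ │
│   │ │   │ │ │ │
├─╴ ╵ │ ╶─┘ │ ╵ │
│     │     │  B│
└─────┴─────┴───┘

Finding the path and converting it to directions:
Path through cells: (0,0) → (1,0) → (1,1) → (2,1) → (3,1) → (4,1) → (5,1) → (5,0) → (6,0) → (6,1) → (7,1) → (7,2) → (6,2) → (5,2) → (5,3) → (5,4) → (6,4) → (6,3) → (7,3) → (7,4) → (7,5) → (6,5) → (5,5) → (4,5) → (4,6) → (5,6) → (6,6) → (7,6) → (7,7)
Directions: down, right, down, down, down, down, left, down, right, down, right, up, up, right, right, down, left, down, right, right, up, up, up, right, down, down, down, right

Solution:

┌─────┬─────────┐
│A    │         │
│ ╶─┐ │ ╶─────┐ │
│↳ ↓│ │       │ │
├─┐ │ ├─╴ ┌───┤ │
│ │↓│ │   │   │ │
│ │ │ ╵ ┌─┘ ╷ ╵ │
│ │↓│   │   │   │
│ │ ├───┘ ┌─┴─┬─┤
│ │↓│     │↱ ↓│ │
│ ╵ ├─────┤ ╷ │ │
│↓ ↲│↱ → ↓│↑│↓│ │
│ ╶─┤ ┌─╴ │ │ │ │
│↳ ↓│↑│↓ ↲│↑│↓│ │
├─╴ ╵ │ ╶─┘ │ ╵ │
│  ↳ ↑│↳ → ↑│↳ B│
└─────┴─────┴───┘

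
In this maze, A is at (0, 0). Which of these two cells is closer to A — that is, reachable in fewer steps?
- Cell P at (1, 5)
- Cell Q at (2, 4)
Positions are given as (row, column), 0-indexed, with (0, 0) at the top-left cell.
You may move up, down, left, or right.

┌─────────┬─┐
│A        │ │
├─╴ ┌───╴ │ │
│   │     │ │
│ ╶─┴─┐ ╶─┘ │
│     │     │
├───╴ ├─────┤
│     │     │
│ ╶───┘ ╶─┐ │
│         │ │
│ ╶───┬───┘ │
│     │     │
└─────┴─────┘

Shortest path A → P at (1, 5): 10 steps
Shortest path A → Q at (2, 4): 8 steps

Q is closer (8 steps vs 10 steps).

Path to P:

┌─────────┬─┐
│A → → → ↓│ │
├─╴ ┌───╴ │ │
│   │  ↓ ↲│P│
│ ╶─┴─┐ ╶─┘ │
│     │↳ → ↑│
├───╴ ├─────┤
│     │     │
│ ╶───┘ ╶─┐ │
│         │ │
│ ╶───┬───┘ │
│     │     │
└─────┴─────┘

Path to Q:

┌─────────┬─┐
│A → → → ↓│ │
├─╴ ┌───╴ │ │
│   │  ↓ ↲│ │
│ ╶─┴─┐ ╶─┘ │
│     │↳ Q  │
├───╴ ├─────┤
│     │     │
│ ╶───┘ ╶─┐ │
│         │ │
│ ╶───┬───┘ │
│     │     │
└─────┴─────┘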